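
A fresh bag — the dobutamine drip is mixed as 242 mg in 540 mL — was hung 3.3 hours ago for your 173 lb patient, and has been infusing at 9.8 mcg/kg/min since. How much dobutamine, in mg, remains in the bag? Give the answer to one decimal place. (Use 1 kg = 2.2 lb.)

89.4 mg

Weight = 173 lb ÷ 2.2 lb/kg = 78.63636 kg
Dose = 9.8 mcg/kg/min × 78.63636 kg = 770.6364 mcg/min
770.6364 mcg/min × 60 min/hr = 46238.18 mcg/hr
Concentration = 242 mg ÷ 540 mL = 0.4481481 mg/mL = 448.1481 mcg/mL
Rate = 46238.18 mcg/hr ÷ 448.1481 mcg/mL = 103.1761 mL/hr
Volume infused = 103.1761 mL/hr × 3.3 hr = 340.4812 mL
Volume remaining = 540 − 340.4812 = 199.5188 mL
Drug remaining = 199.5188 mL × 448.1481 mcg/mL = 89414 mcg = 89.414 mg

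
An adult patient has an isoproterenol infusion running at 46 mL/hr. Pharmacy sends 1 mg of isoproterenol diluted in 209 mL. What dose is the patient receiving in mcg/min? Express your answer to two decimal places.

Concentration = 1 mg ÷ 209 mL = 0.004784689 mg/mL = 4.784689 mcg/mL
Drug rate = 46 mL/hr × 4.784689 mcg/mL = 220.0957 mcg/hr
220.0957 mcg/hr ÷ 60 min/hr = 3.668262 mcg/min

3.67 mcg/min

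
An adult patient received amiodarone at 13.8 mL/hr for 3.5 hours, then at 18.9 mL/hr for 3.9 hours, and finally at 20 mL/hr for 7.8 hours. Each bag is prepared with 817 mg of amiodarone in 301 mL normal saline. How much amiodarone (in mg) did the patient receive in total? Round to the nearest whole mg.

Concentration = 817 mg ÷ 301 mL = 2.714286 mg/mL
Stage 1: 13.8 mL/hr × 3.5 hr = 48.3 mL → 48.3 mL × 2.714286 mg/mL = 131.1 mg
Stage 2: 18.9 mL/hr × 3.9 hr = 73.71 mL → 73.71 mL × 2.714286 mg/mL = 200.07 mg
Stage 3: 20 mL/hr × 7.8 hr = 156 mL → 156 mL × 2.714286 mg/mL = 423.4286 mg
Total = 131.1 + 200.07 + 423.4286 = 754.5986 mg

755 mg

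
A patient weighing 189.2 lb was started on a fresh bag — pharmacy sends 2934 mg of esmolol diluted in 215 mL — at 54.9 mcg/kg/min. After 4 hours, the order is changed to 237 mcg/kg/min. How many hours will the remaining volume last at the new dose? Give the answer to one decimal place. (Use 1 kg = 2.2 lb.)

1.5 hours

Initial rate:
Weight = 189.2 lb ÷ 2.2 lb/kg = 86 kg
Dose = 54.9 mcg/kg/min × 86 kg = 4721.4 mcg/min
4721.4 mcg/min × 60 min/hr = 283284 mcg/hr
Concentration = 2934 mg ÷ 215 mL = 13.64651 mg/mL = 13646.51 mcg/mL
Rate = 283284 mcg/hr ÷ 13646.51 mcg/mL = 20.75871 mL/hr
Volume infused so far = 20.75871 mL/hr × 4 hr = 83.03485 mL
Volume remaining = 215 − 83.03485 = 131.9652 mL
New rate:
Dose = 237 mcg/kg/min × 86 kg = 20382 mcg/min
20382 mcg/min × 60 min/hr = 1222920 mcg/hr
Rate = 1222920 mcg/hr ÷ 13646.51 mcg/mL = 89.61411 mL/hr
Time remaining = 131.9652 mL ÷ 89.61411 mL/hr = 1.472593 hr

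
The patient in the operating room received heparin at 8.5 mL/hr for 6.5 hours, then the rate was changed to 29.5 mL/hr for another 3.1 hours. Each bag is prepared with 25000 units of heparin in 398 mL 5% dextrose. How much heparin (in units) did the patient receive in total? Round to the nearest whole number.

Concentration = 25000 units ÷ 398 mL = 62.81407 units/mL
Stage 1: 8.5 mL/hr × 6.5 hr = 55.25 mL → 55.25 mL × 62.81407 units/mL = 3470.477 units
Stage 2: 29.5 mL/hr × 3.1 hr = 91.45 mL → 91.45 mL × 62.81407 units/mL = 5744.347 units
Total = 3470.477 + 5744.347 = 9214.824 units

9215 units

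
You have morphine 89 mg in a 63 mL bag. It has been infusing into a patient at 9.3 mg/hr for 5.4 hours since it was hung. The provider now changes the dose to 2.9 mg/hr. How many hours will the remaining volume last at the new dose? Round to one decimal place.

Initial rate:
Concentration = 89 mg ÷ 63 mL = 1.412698 mg/mL
Rate = 9.3 mg/hr ÷ 1.412698 mg/mL = 6.583146 mL/hr
Volume infused so far = 6.583146 mL/hr × 5.4 hr = 35.54899 mL
Volume remaining = 63 − 35.54899 = 27.45101 mL
New rate:
Rate = 2.9 mg/hr ÷ 1.412698 mg/mL = 2.052809 mL/hr
Time remaining = 27.45101 mL ÷ 2.052809 mL/hr = 13.37241 hr

13.4 hours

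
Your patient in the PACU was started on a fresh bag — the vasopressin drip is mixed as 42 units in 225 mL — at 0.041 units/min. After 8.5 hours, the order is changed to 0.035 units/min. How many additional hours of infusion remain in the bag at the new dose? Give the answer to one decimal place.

10.0 hours

Initial rate:
0.041 units/min × 60 min/hr = 2.46 units/hr
Concentration = 42 units ÷ 225 mL = 0.1866667 units/mL
Rate = 2.46 units/hr ÷ 0.1866667 units/mL = 13.17857 mL/hr
Volume infused so far = 13.17857 mL/hr × 8.5 hr = 112.0179 mL
Volume remaining = 225 − 112.0179 = 112.9821 mL
New rate:
0.035 units/min × 60 min/hr = 2.1 units/hr
Rate = 2.1 units/hr ÷ 0.1866667 units/mL = 11.25 mL/hr
Time remaining = 112.9821 mL ÷ 11.25 mL/hr = 10.04286 hr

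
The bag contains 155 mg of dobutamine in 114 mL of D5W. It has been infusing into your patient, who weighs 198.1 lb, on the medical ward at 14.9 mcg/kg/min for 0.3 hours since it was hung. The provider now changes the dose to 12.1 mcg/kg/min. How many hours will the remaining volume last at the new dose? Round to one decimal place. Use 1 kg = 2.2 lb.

Initial rate:
Weight = 198.1 lb ÷ 2.2 lb/kg = 90.04545 kg
Dose = 14.9 mcg/kg/min × 90.04545 kg = 1341.677 mcg/min
1341.677 mcg/min × 60 min/hr = 80500.64 mcg/hr
Concentration = 155 mg ÷ 114 mL = 1.359649 mg/mL = 1359.649 mcg/mL
Rate = 80500.64 mcg/hr ÷ 1359.649 mcg/mL = 59.20692 mL/hr
Volume infused so far = 59.20692 mL/hr × 0.3 hr = 17.76208 mL
Volume remaining = 114 − 17.76208 = 96.23792 mL
New rate:
Dose = 12.1 mcg/kg/min × 90.04545 kg = 1089.55 mcg/min
1089.55 mcg/min × 60 min/hr = 65373 mcg/hr
Rate = 65373 mcg/hr ÷ 1359.649 mcg/mL = 48.08079 mL/hr
Time remaining = 96.23792 mL ÷ 48.08079 mL/hr = 2.001588 hr

2.0 hours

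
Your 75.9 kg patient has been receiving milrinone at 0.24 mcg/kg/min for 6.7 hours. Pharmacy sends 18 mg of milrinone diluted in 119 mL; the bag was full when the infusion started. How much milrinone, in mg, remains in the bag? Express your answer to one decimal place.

10.7 mg

Dose = 0.24 mcg/kg/min × 75.9 kg = 18.216 mcg/min
18.216 mcg/min × 60 min/hr = 1092.96 mcg/hr
Concentration = 18 mg ÷ 119 mL = 0.1512605 mg/mL = 151.2605 mcg/mL
Rate = 1092.96 mcg/hr ÷ 151.2605 mcg/mL = 7.22568 mL/hr
Volume infused = 7.22568 mL/hr × 6.7 hr = 48.41206 mL
Volume remaining = 119 − 48.41206 = 70.58794 mL
Drug remaining = 70.58794 mL × 151.2605 mcg/mL = 10677.17 mcg = 10.67717 mg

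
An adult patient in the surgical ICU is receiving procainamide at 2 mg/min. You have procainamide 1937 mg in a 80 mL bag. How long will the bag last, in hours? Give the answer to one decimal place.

2 mg/min × 60 min/hr = 120 mg/hr
Concentration = 1937 mg ÷ 80 mL = 24.2125 mg/mL
Rate = 120 mg/hr ÷ 24.2125 mg/mL = 4.956118 mL/hr
Duration = 80 mL ÷ 4.956118 mL/hr = 16.14167 hr

16.1 hours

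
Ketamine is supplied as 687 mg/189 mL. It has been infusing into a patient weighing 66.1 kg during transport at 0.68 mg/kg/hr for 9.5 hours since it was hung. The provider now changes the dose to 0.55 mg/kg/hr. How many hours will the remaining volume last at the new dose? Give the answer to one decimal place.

7.2 hours

Initial rate:
Dose = 0.68 mg/kg/hr × 66.1 kg = 44.948 mg/hr
Concentration = 687 mg ÷ 189 mL = 3.634921 mg/mL
Rate = 44.948 mg/hr ÷ 3.634921 mg/mL = 12.36561 mL/hr
Volume infused so far = 12.36561 mL/hr × 9.5 hr = 117.4733 mL
Volume remaining = 189 − 117.4733 = 71.52673 mL
New rate:
Dose = 0.55 mg/kg/hr × 66.1 kg = 36.355 mg/hr
Rate = 36.355 mg/hr ÷ 3.634921 mg/mL = 10.00159 mL/hr
Time remaining = 71.52673 mL ÷ 10.00159 mL/hr = 7.151533 hr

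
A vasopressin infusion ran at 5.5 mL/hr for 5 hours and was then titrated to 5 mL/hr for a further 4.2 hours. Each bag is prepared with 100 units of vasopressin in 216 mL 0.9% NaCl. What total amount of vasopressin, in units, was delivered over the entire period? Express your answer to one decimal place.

Concentration = 100 units ÷ 216 mL = 0.462963 units/mL
Stage 1: 5.5 mL/hr × 5 hr = 27.5 mL → 27.5 mL × 0.462963 units/mL = 12.73148 units
Stage 2: 5 mL/hr × 4.2 hr = 21 mL → 21 mL × 0.462963 units/mL = 9.722222 units
Total = 12.73148 + 9.722222 = 22.4537 units

22.5 units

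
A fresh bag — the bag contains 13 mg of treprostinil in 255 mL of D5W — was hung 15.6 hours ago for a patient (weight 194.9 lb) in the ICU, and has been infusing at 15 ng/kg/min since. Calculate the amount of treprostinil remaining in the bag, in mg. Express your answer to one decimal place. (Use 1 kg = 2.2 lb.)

11.8 mg

Weight = 194.9 lb ÷ 2.2 lb/kg = 88.59091 kg
Dose = 15 ng/kg/min × 88.59091 kg = 1328.864 ng/min
1328.864 ng/min × 60 min/hr = 79731.82 ng/hr
Concentration = 13 mg ÷ 255 mL = 0.05098039 mg/mL = 50980.39 ng/mL
Rate = 79731.82 ng/hr ÷ 50980.39 ng/mL = 1.56397 mL/hr
Volume infused = 1.56397 mL/hr × 15.6 hr = 24.39794 mL
Volume remaining = 255 − 24.39794 = 230.6021 mL
Drug remaining = 230.6021 mL × 50980.39 ng/mL = 11756184 ng = 11.75618 mg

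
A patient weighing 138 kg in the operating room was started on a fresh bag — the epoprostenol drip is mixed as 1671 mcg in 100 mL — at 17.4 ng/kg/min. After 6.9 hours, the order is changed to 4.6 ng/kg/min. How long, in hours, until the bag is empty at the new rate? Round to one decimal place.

17.8 hours

Initial rate:
Dose = 17.4 ng/kg/min × 138 kg = 2401.2 ng/min
2401.2 ng/min × 60 min/hr = 144072 ng/hr
Concentration = 1671 mcg ÷ 100 mL = 16.71 mcg/mL = 16710 ng/mL
Rate = 144072 ng/hr ÷ 16710 ng/mL = 8.621903 mL/hr
Volume infused so far = 8.621903 mL/hr × 6.9 hr = 59.49113 mL
Volume remaining = 100 − 59.49113 = 40.50887 mL
New rate:
Dose = 4.6 ng/kg/min × 138 kg = 634.8 ng/min
634.8 ng/min × 60 min/hr = 38088 ng/hr
Rate = 38088 ng/hr ÷ 16710 ng/mL = 2.279354 mL/hr
Time remaining = 40.50887 mL ÷ 2.279354 mL/hr = 17.77209 hr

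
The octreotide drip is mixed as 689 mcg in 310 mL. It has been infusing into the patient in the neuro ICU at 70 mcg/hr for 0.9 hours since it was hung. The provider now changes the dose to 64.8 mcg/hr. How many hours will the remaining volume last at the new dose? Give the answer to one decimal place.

Initial rate:
Concentration = 689 mcg ÷ 310 mL = 2.222581 mcg/mL
Rate = 70 mcg/hr ÷ 2.222581 mcg/mL = 31.49492 mL/hr
Volume infused so far = 31.49492 mL/hr × 0.9 hr = 28.34543 mL
Volume remaining = 310 − 28.34543 = 281.6546 mL
New rate:
Rate = 64.8 mcg/hr ÷ 2.222581 mcg/mL = 29.1553 mL/hr
Time remaining = 281.6546 mL ÷ 29.1553 mL/hr = 9.660494 hr

9.7 hours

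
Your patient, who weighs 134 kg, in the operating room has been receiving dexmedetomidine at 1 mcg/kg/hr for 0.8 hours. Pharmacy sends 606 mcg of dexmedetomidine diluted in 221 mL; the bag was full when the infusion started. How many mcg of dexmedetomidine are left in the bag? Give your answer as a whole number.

Dose = 1 mcg/kg/hr × 134 kg = 134 mcg/hr
Concentration = 606 mcg ÷ 221 mL = 2.742081 mcg/mL
Rate = 134 mcg/hr ÷ 2.742081 mcg/mL = 48.86799 mL/hr
Volume infused = 48.86799 mL/hr × 0.8 hr = 39.09439 mL
Volume remaining = 221 − 39.09439 = 181.9056 mL
Drug remaining = 181.9056 mL × 2.742081 mcg/mL = 498.8 mcg

499 mcg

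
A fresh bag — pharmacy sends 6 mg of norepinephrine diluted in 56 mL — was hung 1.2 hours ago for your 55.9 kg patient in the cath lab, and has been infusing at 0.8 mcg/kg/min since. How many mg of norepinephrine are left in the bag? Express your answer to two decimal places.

Dose = 0.8 mcg/kg/min × 55.9 kg = 44.72 mcg/min
44.72 mcg/min × 60 min/hr = 2683.2 mcg/hr
Concentration = 6 mg ÷ 56 mL = 0.1071429 mg/mL = 107.1429 mcg/mL
Rate = 2683.2 mcg/hr ÷ 107.1429 mcg/mL = 25.0432 mL/hr
Volume infused = 25.0432 mL/hr × 1.2 hr = 30.05184 mL
Volume remaining = 56 − 30.05184 = 25.94816 mL
Drug remaining = 25.94816 mL × 107.1429 mcg/mL = 2780.16 mcg = 2.78016 mg

2.78 mg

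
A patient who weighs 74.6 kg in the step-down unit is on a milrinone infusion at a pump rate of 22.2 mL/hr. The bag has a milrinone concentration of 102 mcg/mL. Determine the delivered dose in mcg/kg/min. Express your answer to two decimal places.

Drug rate = 22.2 mL/hr × 102 mcg/mL = 2264.4 mcg/hr
2264.4 mcg/hr ÷ 60 min/hr = 37.74 mcg/min
37.74 mcg/min ÷ 74.6 kg = 0.5058981 mcg/kg/min

0.51 mcg/kg/min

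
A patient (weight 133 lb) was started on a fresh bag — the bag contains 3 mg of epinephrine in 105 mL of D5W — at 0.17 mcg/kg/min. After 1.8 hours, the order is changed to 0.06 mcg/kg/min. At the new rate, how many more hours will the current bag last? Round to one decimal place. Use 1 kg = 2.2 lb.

8.7 hours

Initial rate:
Weight = 133 lb ÷ 2.2 lb/kg = 60.45455 kg
Dose = 0.17 mcg/kg/min × 60.45455 kg = 10.27727 mcg/min
10.27727 mcg/min × 60 min/hr = 616.6364 mcg/hr
Concentration = 3 mg ÷ 105 mL = 0.02857143 mg/mL = 28.57143 mcg/mL
Rate = 616.6364 mcg/hr ÷ 28.57143 mcg/mL = 21.58227 mL/hr
Volume infused so far = 21.58227 mL/hr × 1.8 hr = 38.84809 mL
Volume remaining = 105 − 38.84809 = 66.15191 mL
New rate:
Dose = 0.06 mcg/kg/min × 60.45455 kg = 3.627273 mcg/min
3.627273 mcg/min × 60 min/hr = 217.6364 mcg/hr
Rate = 217.6364 mcg/hr ÷ 28.57143 mcg/mL = 7.617273 mL/hr
Time remaining = 66.15191 mL ÷ 7.617273 mL/hr = 8.684461 hr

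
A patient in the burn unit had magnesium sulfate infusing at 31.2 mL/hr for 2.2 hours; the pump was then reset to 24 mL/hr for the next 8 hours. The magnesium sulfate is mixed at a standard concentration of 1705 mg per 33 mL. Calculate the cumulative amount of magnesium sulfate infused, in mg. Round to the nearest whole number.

13466 mg

Concentration = 1705 mg ÷ 33 mL = 51.66667 mg/mL
Stage 1: 31.2 mL/hr × 2.2 hr = 68.64 mL → 68.64 mL × 51.66667 mg/mL = 3546.4 mg
Stage 2: 24 mL/hr × 8 hr = 192 mL → 192 mL × 51.66667 mg/mL = 9920 mg
Total = 3546.4 + 9920 = 13466.4 mg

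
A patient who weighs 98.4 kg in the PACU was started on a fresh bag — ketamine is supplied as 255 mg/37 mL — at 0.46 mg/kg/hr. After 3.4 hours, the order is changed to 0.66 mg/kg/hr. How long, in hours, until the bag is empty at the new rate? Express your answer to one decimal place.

Initial rate:
Dose = 0.46 mg/kg/hr × 98.4 kg = 45.264 mg/hr
Concentration = 255 mg ÷ 37 mL = 6.891892 mg/mL
Rate = 45.264 mg/hr ÷ 6.891892 mg/mL = 6.567718 mL/hr
Volume infused so far = 6.567718 mL/hr × 3.4 hr = 22.33024 mL
Volume remaining = 37 − 22.33024 = 14.66976 mL
New rate:
Dose = 0.66 mg/kg/hr × 98.4 kg = 64.944 mg/hr
Rate = 64.944 mg/hr ÷ 6.891892 mg/mL = 9.423247 mL/hr
Time remaining = 14.66976 mL ÷ 9.423247 mL/hr = 1.556763 hr

1.6 hours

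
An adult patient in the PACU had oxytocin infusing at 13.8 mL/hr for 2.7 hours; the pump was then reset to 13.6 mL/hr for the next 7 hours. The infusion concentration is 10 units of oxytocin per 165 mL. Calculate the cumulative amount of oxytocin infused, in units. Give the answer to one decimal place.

8.0 units

Concentration = 10 units ÷ 165 mL = 0.06060606 units/mL
Stage 1: 13.8 mL/hr × 2.7 hr = 37.26 mL → 37.26 mL × 0.06060606 units/mL = 2.258182 units
Stage 2: 13.6 mL/hr × 7 hr = 95.2 mL → 95.2 mL × 0.06060606 units/mL = 5.769697 units
Total = 2.258182 + 5.769697 = 8.027879 units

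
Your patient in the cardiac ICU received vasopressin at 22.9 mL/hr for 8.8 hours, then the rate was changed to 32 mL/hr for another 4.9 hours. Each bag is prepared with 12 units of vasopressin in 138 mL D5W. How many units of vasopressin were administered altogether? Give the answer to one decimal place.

Concentration = 12 units ÷ 138 mL = 0.08695652 units/mL
Stage 1: 22.9 mL/hr × 8.8 hr = 201.52 mL → 201.52 mL × 0.08695652 units/mL = 17.52348 units
Stage 2: 32 mL/hr × 4.9 hr = 156.8 mL → 156.8 mL × 0.08695652 units/mL = 13.63478 units
Total = 17.52348 + 13.63478 = 31.15826 units

31.2 units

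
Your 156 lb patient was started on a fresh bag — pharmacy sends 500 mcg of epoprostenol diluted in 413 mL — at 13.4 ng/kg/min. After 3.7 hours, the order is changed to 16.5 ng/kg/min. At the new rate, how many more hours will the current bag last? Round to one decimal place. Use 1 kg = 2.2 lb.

Initial rate:
Weight = 156 lb ÷ 2.2 lb/kg = 70.90909 kg
Dose = 13.4 ng/kg/min × 70.90909 kg = 950.1818 ng/min
950.1818 ng/min × 60 min/hr = 57010.91 ng/hr
Concentration = 500 mcg ÷ 413 mL = 1.210654 mcg/mL = 1210.654 ng/mL
Rate = 57010.91 ng/hr ÷ 1210.654 ng/mL = 47.09101 mL/hr
Volume infused so far = 47.09101 mL/hr × 3.7 hr = 174.2367 mL
Volume remaining = 413 − 174.2367 = 238.7633 mL
New rate:
Dose = 16.5 ng/kg/min × 70.90909 kg = 1170 ng/min
1170 ng/min × 60 min/hr = 70200 ng/hr
Rate = 70200 ng/hr ÷ 1210.654 ng/mL = 57.9852 mL/hr
Time remaining = 238.7633 mL ÷ 57.9852 mL/hr = 4.117659 hr

4.1 hours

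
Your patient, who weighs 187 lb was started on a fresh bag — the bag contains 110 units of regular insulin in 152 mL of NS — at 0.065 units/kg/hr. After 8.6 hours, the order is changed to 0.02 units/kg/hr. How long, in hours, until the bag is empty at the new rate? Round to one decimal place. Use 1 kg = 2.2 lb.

Initial rate:
Weight = 187 lb ÷ 2.2 lb/kg = 85 kg
Dose = 0.065 units/kg/hr × 85 kg = 5.525 units/hr
Concentration = 110 units ÷ 152 mL = 0.7236842 units/mL
Rate = 5.525 units/hr ÷ 0.7236842 units/mL = 7.634545 mL/hr
Volume infused so far = 7.634545 mL/hr × 8.6 hr = 65.65709 mL
Volume remaining = 152 − 65.65709 = 86.34291 mL
New rate:
Dose = 0.02 units/kg/hr × 85 kg = 1.7 units/hr
Rate = 1.7 units/hr ÷ 0.7236842 units/mL = 2.349091 mL/hr
Time remaining = 86.34291 mL ÷ 2.349091 mL/hr = 36.75588 hr

36.8 hours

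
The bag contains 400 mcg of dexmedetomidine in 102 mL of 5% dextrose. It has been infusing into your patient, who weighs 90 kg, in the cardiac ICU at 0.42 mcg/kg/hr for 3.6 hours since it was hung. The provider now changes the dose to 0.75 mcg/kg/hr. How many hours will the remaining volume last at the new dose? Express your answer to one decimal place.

3.9 hours

Initial rate:
Dose = 0.42 mcg/kg/hr × 90 kg = 37.8 mcg/hr
Concentration = 400 mcg ÷ 102 mL = 3.921569 mcg/mL
Rate = 37.8 mcg/hr ÷ 3.921569 mcg/mL = 9.639 mL/hr
Volume infused so far = 9.639 mL/hr × 3.6 hr = 34.7004 mL
Volume remaining = 102 − 34.7004 = 67.2996 mL
New rate:
Dose = 0.75 mcg/kg/hr × 90 kg = 67.5 mcg/hr
Rate = 67.5 mcg/hr ÷ 3.921569 mcg/mL = 17.2125 mL/hr
Time remaining = 67.2996 mL ÷ 17.2125 mL/hr = 3.909926 hr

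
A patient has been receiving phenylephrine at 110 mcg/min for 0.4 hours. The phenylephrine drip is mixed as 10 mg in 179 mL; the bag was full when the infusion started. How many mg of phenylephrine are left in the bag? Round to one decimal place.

110 mcg/min × 60 min/hr = 6600 mcg/hr
Concentration = 10 mg ÷ 179 mL = 0.05586592 mg/mL = 55.86592 mcg/mL
Rate = 6600 mcg/hr ÷ 55.86592 mcg/mL = 118.14 mL/hr
Volume infused = 118.14 mL/hr × 0.4 hr = 47.256 mL
Volume remaining = 179 − 47.256 = 131.744 mL
Drug remaining = 131.744 mL × 55.86592 mcg/mL = 7360 mcg = 7.36 mg

7.4 mg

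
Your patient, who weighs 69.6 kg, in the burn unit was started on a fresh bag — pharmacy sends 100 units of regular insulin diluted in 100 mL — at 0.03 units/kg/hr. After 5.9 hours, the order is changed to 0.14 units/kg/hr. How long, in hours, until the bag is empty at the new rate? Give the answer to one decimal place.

Initial rate:
Dose = 0.03 units/kg/hr × 69.6 kg = 2.088 units/hr
Concentration = 100 units ÷ 100 mL = 1 units/mL
Rate = 2.088 units/hr ÷ 1 units/mL = 2.088 mL/hr
Volume infused so far = 2.088 mL/hr × 5.9 hr = 12.3192 mL
Volume remaining = 100 − 12.3192 = 87.6808 mL
New rate:
Dose = 0.14 units/kg/hr × 69.6 kg = 9.744 units/hr
Rate = 9.744 units/hr ÷ 1 units/mL = 9.744 mL/hr
Time remaining = 87.6808 mL ÷ 9.744 mL/hr = 8.99844 hr

9.0 hours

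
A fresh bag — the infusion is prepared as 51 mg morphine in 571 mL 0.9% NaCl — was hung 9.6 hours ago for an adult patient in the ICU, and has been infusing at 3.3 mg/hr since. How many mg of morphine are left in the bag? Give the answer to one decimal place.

19.3 mg

Concentration = 51 mg ÷ 571 mL = 0.08931699 mg/mL
Rate = 3.3 mg/hr ÷ 0.08931699 mg/mL = 36.94706 mL/hr
Volume infused = 36.94706 mL/hr × 9.6 hr = 354.6918 mL
Volume remaining = 571 − 354.6918 = 216.3082 mL
Drug remaining = 216.3082 mL × 0.08931699 mg/mL = 19.32 mg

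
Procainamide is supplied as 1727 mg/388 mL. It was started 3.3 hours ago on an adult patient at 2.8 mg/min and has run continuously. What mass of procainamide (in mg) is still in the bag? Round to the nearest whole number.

2.8 mg/min × 60 min/hr = 168 mg/hr
Concentration = 1727 mg ÷ 388 mL = 4.451031 mg/mL
Rate = 168 mg/hr ÷ 4.451031 mg/mL = 37.74406 mL/hr
Volume infused = 37.74406 mL/hr × 3.3 hr = 124.5554 mL
Volume remaining = 388 − 124.5554 = 263.4446 mL
Drug remaining = 263.4446 mL × 4.451031 mg/mL = 1172.6 mg

1173 mg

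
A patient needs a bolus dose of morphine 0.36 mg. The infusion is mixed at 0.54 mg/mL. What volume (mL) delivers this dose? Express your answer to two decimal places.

Volume = 0.36 mg ÷ 0.54 mg/mL = 0.6666667 mL

0.67 mL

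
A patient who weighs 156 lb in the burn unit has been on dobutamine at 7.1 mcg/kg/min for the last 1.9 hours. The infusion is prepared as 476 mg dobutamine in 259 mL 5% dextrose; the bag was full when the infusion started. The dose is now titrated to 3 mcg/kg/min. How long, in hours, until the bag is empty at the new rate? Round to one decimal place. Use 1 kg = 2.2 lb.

Initial rate:
Weight = 156 lb ÷ 2.2 lb/kg = 70.90909 kg
Dose = 7.1 mcg/kg/min × 70.90909 kg = 503.4545 mcg/min
503.4545 mcg/min × 60 min/hr = 30207.27 mcg/hr
Concentration = 476 mg ÷ 259 mL = 1.837838 mg/mL = 1837.838 mcg/mL
Rate = 30207.27 mcg/hr ÷ 1837.838 mcg/mL = 16.43631 mL/hr
Volume infused so far = 16.43631 mL/hr × 1.9 hr = 31.22899 mL
Volume remaining = 259 − 31.22899 = 227.771 mL
New rate:
Dose = 3 mcg/kg/min × 70.90909 kg = 212.7273 mcg/min
212.7273 mcg/min × 60 min/hr = 12763.64 mcg/hr
Rate = 12763.64 mcg/hr ÷ 1837.838 mcg/mL = 6.94492 mL/hr
Time remaining = 227.771 mL ÷ 6.94492 mL/hr = 32.79678 hr

32.8 hours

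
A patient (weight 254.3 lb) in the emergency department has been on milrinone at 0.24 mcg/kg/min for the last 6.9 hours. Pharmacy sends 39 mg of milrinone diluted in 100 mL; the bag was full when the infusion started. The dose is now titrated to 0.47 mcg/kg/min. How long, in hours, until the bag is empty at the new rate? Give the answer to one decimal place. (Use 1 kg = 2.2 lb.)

8.4 hours

Initial rate:
Weight = 254.3 lb ÷ 2.2 lb/kg = 115.5909 kg
Dose = 0.24 mcg/kg/min × 115.5909 kg = 27.74182 mcg/min
27.74182 mcg/min × 60 min/hr = 1664.509 mcg/hr
Concentration = 39 mg ÷ 100 mL = 0.39 mg/mL = 390 mcg/mL
Rate = 1664.509 mcg/hr ÷ 390 mcg/mL = 4.267972 mL/hr
Volume infused so far = 4.267972 mL/hr × 6.9 hr = 29.44901 mL
Volume remaining = 100 − 29.44901 = 70.55099 mL
New rate:
Dose = 0.47 mcg/kg/min × 115.5909 kg = 54.32773 mcg/min
54.32773 mcg/min × 60 min/hr = 3259.664 mcg/hr
Rate = 3259.664 mcg/hr ÷ 390 mcg/mL = 8.358112 mL/hr
Time remaining = 70.55099 mL ÷ 8.358112 mL/hr = 8.44102 hr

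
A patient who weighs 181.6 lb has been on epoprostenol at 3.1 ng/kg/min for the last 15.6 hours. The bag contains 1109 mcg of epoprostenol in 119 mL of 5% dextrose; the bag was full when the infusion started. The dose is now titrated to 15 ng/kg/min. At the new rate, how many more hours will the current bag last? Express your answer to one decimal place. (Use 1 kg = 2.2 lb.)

11.7 hours

Initial rate:
Weight = 181.6 lb ÷ 2.2 lb/kg = 82.54545 kg
Dose = 3.1 ng/kg/min × 82.54545 kg = 255.8909 ng/min
255.8909 ng/min × 60 min/hr = 15353.45 ng/hr
Concentration = 1109 mcg ÷ 119 mL = 9.319328 mcg/mL = 9319.328 ng/mL
Rate = 15353.45 ng/hr ÷ 9319.328 ng/mL = 1.647485 mL/hr
Volume infused so far = 1.647485 mL/hr × 15.6 hr = 25.70077 mL
Volume remaining = 119 − 25.70077 = 93.29923 mL
New rate:
Dose = 15 ng/kg/min × 82.54545 kg = 1238.182 ng/min
1238.182 ng/min × 60 min/hr = 74290.91 ng/hr
Rate = 74290.91 ng/hr ÷ 9319.328 ng/mL = 7.971703 mL/hr
Time remaining = 93.29923 mL ÷ 7.971703 mL/hr = 11.7038 hr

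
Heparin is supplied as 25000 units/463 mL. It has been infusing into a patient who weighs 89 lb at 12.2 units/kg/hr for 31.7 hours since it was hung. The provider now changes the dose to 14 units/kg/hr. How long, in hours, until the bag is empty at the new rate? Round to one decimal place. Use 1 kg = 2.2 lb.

16.5 hours

Initial rate:
Weight = 89 lb ÷ 2.2 lb/kg = 40.45455 kg
Dose = 12.2 units/kg/hr × 40.45455 kg = 493.5455 units/hr
Concentration = 25000 units ÷ 463 mL = 53.99568 units/mL
Rate = 493.5455 units/hr ÷ 53.99568 units/mL = 9.140462 mL/hr
Volume infused so far = 9.140462 mL/hr × 31.7 hr = 289.7526 mL
Volume remaining = 463 − 289.7526 = 173.2474 mL
New rate:
Dose = 14 units/kg/hr × 40.45455 kg = 566.3636 units/hr
Rate = 566.3636 units/hr ÷ 53.99568 units/mL = 10.48905 mL/hr
Time remaining = 173.2474 mL ÷ 10.48905 mL/hr = 16.51697 hr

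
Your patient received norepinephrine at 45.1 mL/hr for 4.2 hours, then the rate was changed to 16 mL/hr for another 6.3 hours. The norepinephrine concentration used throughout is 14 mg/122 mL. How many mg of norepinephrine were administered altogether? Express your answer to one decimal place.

33.3 mg

Concentration = 14 mg ÷ 122 mL = 0.1147541 mg/mL
Stage 1: 45.1 mL/hr × 4.2 hr = 189.42 mL → 189.42 mL × 0.1147541 mg/mL = 21.73672 mg
Stage 2: 16 mL/hr × 6.3 hr = 100.8 mL → 100.8 mL × 0.1147541 mg/mL = 11.56721 mg
Total = 21.73672 + 11.56721 = 33.30393 mg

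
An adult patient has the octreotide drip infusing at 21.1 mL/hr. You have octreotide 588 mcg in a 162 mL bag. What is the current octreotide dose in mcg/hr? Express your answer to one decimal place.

Concentration = 588 mcg ÷ 162 mL = 3.62963 mcg/mL
Drug rate = 21.1 mL/hr × 3.62963 mcg/mL = 76.58519 mcg/hr

76.6 mcg/hr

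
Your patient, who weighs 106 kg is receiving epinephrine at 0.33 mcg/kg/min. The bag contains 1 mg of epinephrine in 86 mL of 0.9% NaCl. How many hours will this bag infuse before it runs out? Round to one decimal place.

0.5 hours

Dose = 0.33 mcg/kg/min × 106 kg = 34.98 mcg/min
34.98 mcg/min × 60 min/hr = 2098.8 mcg/hr
Concentration = 1 mg ÷ 86 mL = 0.01162791 mg/mL = 11.62791 mcg/mL
Rate = 2098.8 mcg/hr ÷ 11.62791 mcg/mL = 180.4968 mL/hr
Duration = 86 mL ÷ 180.4968 mL/hr = 0.4764627 hr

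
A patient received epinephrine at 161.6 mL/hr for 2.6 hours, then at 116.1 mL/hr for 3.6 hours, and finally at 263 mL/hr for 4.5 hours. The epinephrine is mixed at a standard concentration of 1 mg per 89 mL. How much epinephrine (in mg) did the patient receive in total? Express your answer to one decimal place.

22.7 mg

Concentration = 1 mg ÷ 89 mL = 0.01123596 mg/mL
Stage 1: 161.6 mL/hr × 2.6 hr = 420.16 mL → 420.16 mL × 0.01123596 mg/mL = 4.720899 mg
Stage 2: 116.1 mL/hr × 3.6 hr = 417.96 mL → 417.96 mL × 0.01123596 mg/mL = 4.69618 mg
Stage 3: 263 mL/hr × 4.5 hr = 1183.5 mL → 1183.5 mL × 0.01123596 mg/mL = 13.29775 mg
Total = 4.720899 + 4.69618 + 13.29775 = 22.71483 mg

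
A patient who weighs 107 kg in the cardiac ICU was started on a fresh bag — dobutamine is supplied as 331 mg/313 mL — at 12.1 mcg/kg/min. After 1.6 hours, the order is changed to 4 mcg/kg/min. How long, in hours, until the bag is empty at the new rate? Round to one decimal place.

8.0 hours

Initial rate:
Dose = 12.1 mcg/kg/min × 107 kg = 1294.7 mcg/min
1294.7 mcg/min × 60 min/hr = 77682 mcg/hr
Concentration = 331 mg ÷ 313 mL = 1.057508 mg/mL = 1057.508 mcg/mL
Rate = 77682 mcg/hr ÷ 1057.508 mcg/mL = 73.4576 mL/hr
Volume infused so far = 73.4576 mL/hr × 1.6 hr = 117.5322 mL
Volume remaining = 313 − 117.5322 = 195.4678 mL
New rate:
Dose = 4 mcg/kg/min × 107 kg = 428 mcg/min
428 mcg/min × 60 min/hr = 25680 mcg/hr
Rate = 25680 mcg/hr ÷ 1057.508 mcg/mL = 24.2835 mL/hr
Time remaining = 195.4678 mL ÷ 24.2835 mL/hr = 8.049408 hr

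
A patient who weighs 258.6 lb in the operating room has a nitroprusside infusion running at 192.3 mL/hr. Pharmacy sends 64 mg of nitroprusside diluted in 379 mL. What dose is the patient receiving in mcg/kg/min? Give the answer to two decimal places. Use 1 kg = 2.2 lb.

Weight = 258.6 lb ÷ 2.2 lb/kg = 117.5455 kg
Concentration = 64 mg ÷ 379 mL = 0.1688654 mg/mL = 168.8654 mcg/mL
Drug rate = 192.3 mL/hr × 168.8654 mcg/mL = 32472.82 mcg/hr
32472.82 mcg/hr ÷ 60 min/hr = 541.2137 mcg/min
541.2137 mcg/min ÷ 117.5455 kg = 4.604293 mcg/kg/min

4.60 mcg/kg/min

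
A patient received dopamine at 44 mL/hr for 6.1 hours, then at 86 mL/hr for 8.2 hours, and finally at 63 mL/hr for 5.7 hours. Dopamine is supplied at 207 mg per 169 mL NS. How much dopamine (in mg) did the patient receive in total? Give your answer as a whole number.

Concentration = 207 mg ÷ 169 mL = 1.224852 mg/mL
Stage 1: 44 mL/hr × 6.1 hr = 268.4 mL → 268.4 mL × 1.224852 mg/mL = 328.7503 mg
Stage 2: 86 mL/hr × 8.2 hr = 705.2 mL → 705.2 mL × 1.224852 mg/mL = 863.7657 mg
Stage 3: 63 mL/hr × 5.7 hr = 359.1 mL → 359.1 mL × 1.224852 mg/mL = 439.8444 mg
Total = 328.7503 + 863.7657 + 439.8444 = 1632.36 mg

1632 mg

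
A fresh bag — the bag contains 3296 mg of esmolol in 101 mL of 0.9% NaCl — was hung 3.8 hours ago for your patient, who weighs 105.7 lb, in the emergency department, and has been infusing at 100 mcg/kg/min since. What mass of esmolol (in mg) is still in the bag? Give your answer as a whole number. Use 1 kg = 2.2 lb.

2201 mg

Weight = 105.7 lb ÷ 2.2 lb/kg = 48.04545 kg
Dose = 100 mcg/kg/min × 48.04545 kg = 4804.545 mcg/min
4804.545 mcg/min × 60 min/hr = 288272.7 mcg/hr
Concentration = 3296 mg ÷ 101 mL = 32.63366 mg/mL = 32633.66 mcg/mL
Rate = 288272.7 mcg/hr ÷ 32633.66 mcg/mL = 8.8336 mL/hr
Volume infused = 8.8336 mL/hr × 3.8 hr = 33.56768 mL
Volume remaining = 101 − 33.56768 = 67.43232 mL
Drug remaining = 67.43232 mL × 32633.66 mcg/mL = 2200564 mcg = 2200.564 mg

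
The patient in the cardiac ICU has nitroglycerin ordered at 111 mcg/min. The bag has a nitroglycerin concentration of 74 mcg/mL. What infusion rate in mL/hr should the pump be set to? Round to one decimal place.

90.0 mL/hr

111 mcg/min × 60 min/hr = 6660 mcg/hr
Rate = 6660 mcg/hr ÷ 74 mcg/mL = 90 mL/hr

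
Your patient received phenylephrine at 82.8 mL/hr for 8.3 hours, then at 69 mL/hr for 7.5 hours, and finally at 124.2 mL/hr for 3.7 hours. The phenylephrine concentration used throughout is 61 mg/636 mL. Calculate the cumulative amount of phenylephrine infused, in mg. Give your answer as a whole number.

Concentration = 61 mg ÷ 636 mL = 0.09591195 mg/mL
Stage 1: 82.8 mL/hr × 8.3 hr = 687.24 mL → 687.24 mL × 0.09591195 mg/mL = 65.91453 mg
Stage 2: 69 mL/hr × 7.5 hr = 517.5 mL → 517.5 mL × 0.09591195 mg/mL = 49.63443 mg
Stage 3: 124.2 mL/hr × 3.7 hr = 459.54 mL → 459.54 mL × 0.09591195 mg/mL = 44.07538 mg
Total = 65.91453 + 49.63443 + 44.07538 = 159.6243 mg

160 mg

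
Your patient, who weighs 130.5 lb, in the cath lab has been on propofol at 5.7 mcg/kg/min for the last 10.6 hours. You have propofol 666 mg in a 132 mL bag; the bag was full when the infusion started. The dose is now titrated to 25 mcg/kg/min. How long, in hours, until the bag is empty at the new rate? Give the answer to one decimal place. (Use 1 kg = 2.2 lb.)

5.1 hours

Initial rate:
Weight = 130.5 lb ÷ 2.2 lb/kg = 59.31818 kg
Dose = 5.7 mcg/kg/min × 59.31818 kg = 338.1136 mcg/min
338.1136 mcg/min × 60 min/hr = 20286.82 mcg/hr
Concentration = 666 mg ÷ 132 mL = 5.045455 mg/mL = 5045.455 mcg/mL
Rate = 20286.82 mcg/hr ÷ 5045.455 mcg/mL = 4.020811 mL/hr
Volume infused so far = 4.020811 mL/hr × 10.6 hr = 42.62059 mL
Volume remaining = 132 − 42.62059 = 89.37941 mL
New rate:
Dose = 25 mcg/kg/min × 59.31818 kg = 1482.955 mcg/min
1482.955 mcg/min × 60 min/hr = 88977.27 mcg/hr
Rate = 88977.27 mcg/hr ÷ 5045.455 mcg/mL = 17.63514 mL/hr
Time remaining = 89.37941 mL ÷ 17.63514 mL/hr = 5.068257 hr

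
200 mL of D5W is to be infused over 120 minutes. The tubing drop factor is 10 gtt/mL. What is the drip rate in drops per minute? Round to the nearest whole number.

200 mL ÷ (120 min) = 1.666667 mL/min
1.666667 mL/min × 10 gtt/mL = 16.66667 gtt/min

17 gtt/min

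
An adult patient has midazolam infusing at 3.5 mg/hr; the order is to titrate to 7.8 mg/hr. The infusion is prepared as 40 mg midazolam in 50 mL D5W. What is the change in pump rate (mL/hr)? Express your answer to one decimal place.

At the current dose:
Concentration = 40 mg ÷ 50 mL = 0.8 mg/mL
Rate = 3.5 mg/hr ÷ 0.8 mg/mL = 4.375 mL/hr
At the new dose:
Rate = 7.8 mg/hr ÷ 0.8 mg/mL = 9.75 mL/hr
Change = 9.75 − 4.375 = 5.375 mL/hr → 5.375 mL/hr increase

5.4 mL/hr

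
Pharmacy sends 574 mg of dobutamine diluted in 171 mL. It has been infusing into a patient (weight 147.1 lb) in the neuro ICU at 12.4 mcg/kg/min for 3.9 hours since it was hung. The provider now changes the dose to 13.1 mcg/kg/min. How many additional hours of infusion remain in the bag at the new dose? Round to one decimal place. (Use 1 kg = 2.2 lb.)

7.2 hours

Initial rate:
Weight = 147.1 lb ÷ 2.2 lb/kg = 66.86364 kg
Dose = 12.4 mcg/kg/min × 66.86364 kg = 829.1091 mcg/min
829.1091 mcg/min × 60 min/hr = 49746.55 mcg/hr
Concentration = 574 mg ÷ 171 mL = 3.356725 mg/mL = 3356.725 mcg/mL
Rate = 49746.55 mcg/hr ÷ 3356.725 mcg/mL = 14.81996 mL/hr
Volume infused so far = 14.81996 mL/hr × 3.9 hr = 57.79786 mL
Volume remaining = 171 − 57.79786 = 113.2021 mL
New rate:
Dose = 13.1 mcg/kg/min × 66.86364 kg = 875.9136 mcg/min
875.9136 mcg/min × 60 min/hr = 52554.82 mcg/hr
Rate = 52554.82 mcg/hr ÷ 3356.725 mcg/mL = 15.65657 mL/hr
Time remaining = 113.2021 mL ÷ 15.65657 mL/hr = 7.230326 hr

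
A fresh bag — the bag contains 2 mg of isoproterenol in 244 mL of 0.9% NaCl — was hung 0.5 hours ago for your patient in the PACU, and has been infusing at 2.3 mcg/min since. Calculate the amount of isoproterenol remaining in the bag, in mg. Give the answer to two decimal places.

1.93 mg

2.3 mcg/min × 60 min/hr = 138 mcg/hr
Concentration = 2 mg ÷ 244 mL = 0.008196721 mg/mL = 8.196721 mcg/mL
Rate = 138 mcg/hr ÷ 8.196721 mcg/mL = 16.836 mL/hr
Volume infused = 16.836 mL/hr × 0.5 hr = 8.418 mL
Volume remaining = 244 − 8.418 = 235.582 mL
Drug remaining = 235.582 mL × 8.196721 mcg/mL = 1931 mcg = 1.931 mg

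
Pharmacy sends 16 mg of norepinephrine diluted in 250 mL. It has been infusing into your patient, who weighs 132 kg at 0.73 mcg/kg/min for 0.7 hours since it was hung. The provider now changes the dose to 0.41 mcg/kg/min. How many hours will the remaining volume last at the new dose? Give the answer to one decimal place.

3.7 hours

Initial rate:
Dose = 0.73 mcg/kg/min × 132 kg = 96.36 mcg/min
96.36 mcg/min × 60 min/hr = 5781.6 mcg/hr
Concentration = 16 mg ÷ 250 mL = 0.064 mg/mL = 64 mcg/mL
Rate = 5781.6 mcg/hr ÷ 64 mcg/mL = 90.3375 mL/hr
Volume infused so far = 90.3375 mL/hr × 0.7 hr = 63.23625 mL
Volume remaining = 250 − 63.23625 = 186.7638 mL
New rate:
Dose = 0.41 mcg/kg/min × 132 kg = 54.12 mcg/min
54.12 mcg/min × 60 min/hr = 3247.2 mcg/hr
Rate = 3247.2 mcg/hr ÷ 64 mcg/mL = 50.7375 mL/hr
Time remaining = 186.7638 mL ÷ 50.7375 mL/hr = 3.680981 hr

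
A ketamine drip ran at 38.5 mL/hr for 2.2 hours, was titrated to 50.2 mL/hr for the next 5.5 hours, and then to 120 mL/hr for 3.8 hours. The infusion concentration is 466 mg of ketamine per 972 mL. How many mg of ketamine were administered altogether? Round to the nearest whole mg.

Concentration = 466 mg ÷ 972 mL = 0.4794239 mg/mL
Stage 1: 38.5 mL/hr × 2.2 hr = 84.7 mL → 84.7 mL × 0.4794239 mg/mL = 40.6072 mg
Stage 2: 50.2 mL/hr × 5.5 hr = 276.1 mL → 276.1 mL × 0.4794239 mg/mL = 132.3689 mg
Stage 3: 120 mL/hr × 3.8 hr = 456 mL → 456 mL × 0.4794239 mg/mL = 218.6173 mg
Total = 40.6072 + 132.3689 + 218.6173 = 391.5934 mg

392 mg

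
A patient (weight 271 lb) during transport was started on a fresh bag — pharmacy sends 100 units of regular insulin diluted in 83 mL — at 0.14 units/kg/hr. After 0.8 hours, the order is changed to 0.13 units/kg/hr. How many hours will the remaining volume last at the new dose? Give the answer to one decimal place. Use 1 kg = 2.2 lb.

5.4 hours

Initial rate:
Weight = 271 lb ÷ 2.2 lb/kg = 123.1818 kg
Dose = 0.14 units/kg/hr × 123.1818 kg = 17.24545 units/hr
Concentration = 100 units ÷ 83 mL = 1.204819 units/mL
Rate = 17.24545 units/hr ÷ 1.204819 units/mL = 14.31373 mL/hr
Volume infused so far = 14.31373 mL/hr × 0.8 hr = 11.45098 mL
Volume remaining = 83 − 11.45098 = 71.54902 mL
New rate:
Dose = 0.13 units/kg/hr × 123.1818 kg = 16.01364 units/hr
Rate = 16.01364 units/hr ÷ 1.204819 units/mL = 13.29132 mL/hr
Time remaining = 71.54902 mL ÷ 13.29132 mL/hr = 5.383139 hr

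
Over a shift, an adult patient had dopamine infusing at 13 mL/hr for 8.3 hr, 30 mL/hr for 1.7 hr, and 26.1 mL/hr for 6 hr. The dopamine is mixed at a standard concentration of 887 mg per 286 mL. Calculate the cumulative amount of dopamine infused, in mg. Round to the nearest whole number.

978 mg

Concentration = 887 mg ÷ 286 mL = 3.101399 mg/mL
Stage 1: 13 mL/hr × 8.3 hr = 107.9 mL → 107.9 mL × 3.101399 mg/mL = 334.6409 mg
Stage 2: 30 mL/hr × 1.7 hr = 51 mL → 51 mL × 3.101399 mg/mL = 158.1713 mg
Stage 3: 26.1 mL/hr × 6 hr = 156.6 mL → 156.6 mL × 3.101399 mg/mL = 485.679 mg
Total = 334.6409 + 158.1713 + 485.679 = 978.4913 mg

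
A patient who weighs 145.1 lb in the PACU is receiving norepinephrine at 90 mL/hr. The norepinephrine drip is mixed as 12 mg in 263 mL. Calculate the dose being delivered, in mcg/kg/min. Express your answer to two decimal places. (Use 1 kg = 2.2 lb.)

Weight = 145.1 lb ÷ 2.2 lb/kg = 65.95455 kg
Concentration = 12 mg ÷ 263 mL = 0.04562738 mg/mL = 45.62738 mcg/mL
Drug rate = 90 mL/hr × 45.62738 mcg/mL = 4106.464 mcg/hr
4106.464 mcg/hr ÷ 60 min/hr = 68.44106 mcg/min
68.44106 mcg/min ÷ 65.95455 kg = 1.0377 mcg/kg/min

1.04 mcg/kg/min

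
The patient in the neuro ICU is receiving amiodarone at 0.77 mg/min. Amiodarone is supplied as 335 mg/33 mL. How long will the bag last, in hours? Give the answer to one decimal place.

7.3 hours

0.77 mg/min × 60 min/hr = 46.2 mg/hr
Concentration = 335 mg ÷ 33 mL = 10.15152 mg/mL
Rate = 46.2 mg/hr ÷ 10.15152 mg/mL = 4.551045 mL/hr
Duration = 33 mL ÷ 4.551045 mL/hr = 7.251082 hr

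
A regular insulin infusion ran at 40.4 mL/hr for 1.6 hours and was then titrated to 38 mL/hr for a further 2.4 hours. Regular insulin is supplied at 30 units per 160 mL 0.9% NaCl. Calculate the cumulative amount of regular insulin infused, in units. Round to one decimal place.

Concentration = 30 units ÷ 160 mL = 0.1875 units/mL
Stage 1: 40.4 mL/hr × 1.6 hr = 64.64 mL → 64.64 mL × 0.1875 units/mL = 12.12 units
Stage 2: 38 mL/hr × 2.4 hr = 91.2 mL → 91.2 mL × 0.1875 units/mL = 17.1 units
Total = 12.12 + 17.1 = 29.22 units

29.2 units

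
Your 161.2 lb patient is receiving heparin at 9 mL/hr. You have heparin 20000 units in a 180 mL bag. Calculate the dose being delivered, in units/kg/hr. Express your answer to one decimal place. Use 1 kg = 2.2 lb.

Weight = 161.2 lb ÷ 2.2 lb/kg = 73.27273 kg
Concentration = 20000 units ÷ 180 mL = 111.1111 units/mL
Drug rate = 9 mL/hr × 111.1111 units/mL = 1000 units/hr
1000 units/hr ÷ 73.27273 kg = 13.64764 units/kg/hr

13.6 units/kg/hr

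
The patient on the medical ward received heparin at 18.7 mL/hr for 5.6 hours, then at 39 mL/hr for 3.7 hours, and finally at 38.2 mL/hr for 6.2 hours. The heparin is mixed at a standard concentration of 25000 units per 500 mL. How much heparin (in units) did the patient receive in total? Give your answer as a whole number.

Concentration = 25000 units ÷ 500 mL = 50 units/mL
Stage 1: 18.7 mL/hr × 5.6 hr = 104.72 mL → 104.72 mL × 50 units/mL = 5236 units
Stage 2: 39 mL/hr × 3.7 hr = 144.3 mL → 144.3 mL × 50 units/mL = 7215 units
Stage 3: 38.2 mL/hr × 6.2 hr = 236.84 mL → 236.84 mL × 50 units/mL = 11842 units
Total = 5236 + 7215 + 11842 = 24293 units

24293 units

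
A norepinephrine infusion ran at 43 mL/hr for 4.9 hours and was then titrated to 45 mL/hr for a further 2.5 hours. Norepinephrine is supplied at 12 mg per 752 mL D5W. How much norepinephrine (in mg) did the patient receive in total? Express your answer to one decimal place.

Concentration = 12 mg ÷ 752 mL = 0.01595745 mg/mL
Stage 1: 43 mL/hr × 4.9 hr = 210.7 mL → 210.7 mL × 0.01595745 mg/mL = 3.362234 mg
Stage 2: 45 mL/hr × 2.5 hr = 112.5 mL → 112.5 mL × 0.01595745 mg/mL = 1.795213 mg
Total = 3.362234 + 1.795213 = 5.157447 mg

5.2 mg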